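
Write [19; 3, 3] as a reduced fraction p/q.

193/10

Fold from the inside: start with 3/1.
  3 + 1/3 = 10/3
  19 + 3/10 = 193/10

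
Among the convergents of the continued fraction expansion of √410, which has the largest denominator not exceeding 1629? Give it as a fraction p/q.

13121/648

√410 = [20; 4, 40, …] (period length 2).
Convergents:
  p_0/q_0 = 20/1
  p_1/q_1 = 81/4
  p_2/q_2 = 3260/161
  p_3/q_3 = 13121/648
  p_4/q_4 = 528100/26081
q_3 = 648 ≤ 1629 < 26081 = q_4, so the answer is 13121/648.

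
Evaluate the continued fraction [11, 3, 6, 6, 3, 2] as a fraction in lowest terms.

Using pₖ = aₖpₖ₋₁ + pₖ₋₂ and qₖ = aₖqₖ₋₁ + qₖ₋₂:
  k=0: a=11, p=11, q=1
  k=1: a=3, p=34, q=3
  k=2: a=6, p=215, q=19
  k=3: a=6, p=1324, q=117
  k=4: a=3, p=4187, q=370
  k=5: a=2, p=9698, q=857

9698/857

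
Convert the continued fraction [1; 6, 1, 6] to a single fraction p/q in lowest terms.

Using pₖ = aₖpₖ₋₁ + pₖ₋₂ and qₖ = aₖqₖ₋₁ + qₖ₋₂:
  k=0: a=1, p=1, q=1
  k=1: a=6, p=7, q=6
  k=2: a=1, p=8, q=7
  k=3: a=6, p=55, q=48

55/48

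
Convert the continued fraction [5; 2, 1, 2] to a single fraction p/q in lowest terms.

Fold from the inside: start with 2/1.
  1 + 1/2 = 3/2
  2 + 2/3 = 8/3
  5 + 3/8 = 43/8

43/8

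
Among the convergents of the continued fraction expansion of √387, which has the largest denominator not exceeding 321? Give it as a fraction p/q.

3482/177

√387 = [19; 1, 2, 19, 2, 1, 38, …] (period length 6).
Convergents:
  p_0/q_0 = 19/1
  p_1/q_1 = 20/1
  p_2/q_2 = 59/3
  p_3/q_3 = 1141/58
  p_4/q_4 = 2341/119
  p_5/q_5 = 3482/177
  p_6/q_6 = 134657/6845
q_5 = 177 ≤ 321 < 6845 = q_6, so the answer is 3482/177.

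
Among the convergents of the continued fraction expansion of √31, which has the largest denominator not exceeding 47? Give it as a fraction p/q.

206/37

√31 = [5; 1, 1, 3, 5, 3, 1, 1, 10, …] (period length 8).
Convergents:
  p_0/q_0 = 5/1
  p_1/q_1 = 6/1
  p_2/q_2 = 11/2
  p_3/q_3 = 39/7
  p_4/q_4 = 206/37
  p_5/q_5 = 657/118
q_4 = 37 ≤ 47 < 118 = q_5, so the answer is 206/37.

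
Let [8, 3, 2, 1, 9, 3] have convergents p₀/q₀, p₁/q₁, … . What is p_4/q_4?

805/97

Using pₖ = aₖpₖ₋₁ + pₖ₋₂, qₖ = aₖqₖ₋₁ + qₖ₋₂ (with p₋₁=1, p₋₂=0, q₋₁=0, q₋₂=1):
  k=0: a=8, p=8, q=1
  k=1: a=3, p=25, q=3
  k=2: a=2, p=58, q=7
  k=3: a=1, p=83, q=10
  k=4: a=9, p=805, q=97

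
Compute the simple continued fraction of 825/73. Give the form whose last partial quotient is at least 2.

[11; 3, 3, 7]

825 = 11×73 + 22
73 = 3×22 + 7
22 = 3×7 + 1
7 = 7×1 + 0  (stop)
So 825/73 = [11; 3, 3, 7].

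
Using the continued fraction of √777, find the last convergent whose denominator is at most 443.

√777 = [27; 1, 6, 1, 54, …] (period length 4).
Convergents:
  p_0/q_0 = 27/1
  p_1/q_1 = 28/1
  p_2/q_2 = 195/7
  p_3/q_3 = 223/8
  p_4/q_4 = 12237/439
  p_5/q_5 = 12460/447
q_4 = 439 ≤ 443 < 447 = q_5, so the answer is 12237/439.

12237/439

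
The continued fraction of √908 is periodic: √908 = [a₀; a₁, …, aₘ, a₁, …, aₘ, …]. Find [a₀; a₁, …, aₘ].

a₀ = ⌊√908⌋ = 30.

[30; 7, 1, 1, 14, 1, 1, 7, 60]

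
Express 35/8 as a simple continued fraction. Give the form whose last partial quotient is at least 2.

[4; 2, 1, 2]

35 = 4·8 + 3
8 = 2·3 + 2
3 = 1·2 + 1
2 = 2·1 + 0  (stop)
So 35/8 = [4; 2, 1, 2].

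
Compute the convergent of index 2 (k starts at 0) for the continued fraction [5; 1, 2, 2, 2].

17/3

Using pₖ = aₖpₖ₋₁ + pₖ₋₂, qₖ = aₖqₖ₋₁ + qₖ₋₂ (with p₋₁=1, p₋₂=0, q₋₁=0, q₋₂=1):
  k=0: a=5, p=5, q=1
  k=1: a=1, p=6, q=1
  k=2: a=2, p=17, q=3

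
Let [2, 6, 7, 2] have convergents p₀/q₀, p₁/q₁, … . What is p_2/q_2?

Using pₖ = aₖpₖ₋₁ + pₖ₋₂, qₖ = aₖqₖ₋₁ + qₖ₋₂ (with p₋₁=1, p₋₂=0, q₋₁=0, q₋₂=1):
  k=0: a=2, p=2, q=1
  k=1: a=6, p=13, q=6
  k=2: a=7, p=93, q=43

93/43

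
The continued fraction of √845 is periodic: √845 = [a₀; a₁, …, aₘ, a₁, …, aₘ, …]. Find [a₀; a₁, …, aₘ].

[29; 14, 1, 1, 14, 58]

a₀ = ⌊√845⌋ = 29.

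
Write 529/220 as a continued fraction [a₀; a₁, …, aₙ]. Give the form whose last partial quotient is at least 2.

[2; 2, 2, 8, 2, 2]

529 = 2×220 + 89
220 = 2×89 + 42
89 = 2×42 + 5
42 = 8×5 + 2
5 = 2×2 + 1
2 = 2×1 + 0  (stop)
So 529/220 = [2; 2, 2, 8, 2, 2].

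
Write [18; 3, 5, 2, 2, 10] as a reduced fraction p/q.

Fold from the inside: start with 10/1.
  2 + 1/10 = 21/10
  2 + 10/21 = 52/21
  5 + 21/52 = 281/52
  3 + 52/281 = 895/281
  18 + 281/895 = 16391/895

16391/895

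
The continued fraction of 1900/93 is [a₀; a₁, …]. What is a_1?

2

1900 = 20·93 + 40   →  a_0 = 20
93 = 2·40 + 13   →  a_1 = 2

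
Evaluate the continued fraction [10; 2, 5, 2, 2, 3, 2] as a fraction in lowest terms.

Fold from the inside: start with 2/1.
  3 + 1/2 = 7/2
  2 + 2/7 = 16/7
  2 + 7/16 = 39/16
  5 + 16/39 = 211/39
  2 + 39/211 = 461/211
  10 + 211/461 = 4821/461

4821/461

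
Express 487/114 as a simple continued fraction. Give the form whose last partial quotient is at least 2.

487 = 4×114 + 31
114 = 3×31 + 21
31 = 1×21 + 10
21 = 2×10 + 1
10 = 10×1 + 0  (stop)
So 487/114 = [4; 3, 1, 2, 10].

[4; 3, 1, 2, 10]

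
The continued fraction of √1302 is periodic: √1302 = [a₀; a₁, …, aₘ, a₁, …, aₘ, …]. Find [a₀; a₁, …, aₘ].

[36; 12, 72]

a₀ = ⌊√1302⌋ = 36.
With m₀=0, d₀=1 and mₖ₊₁ = dₖaₖ − mₖ, dₖ₊₁ = (n − mₖ₊₁²)/dₖ, aₖ₊₁ = ⌊(a₀+mₖ₊₁)/dₖ₊₁⌋:
  k=1: m=36, d=6, a=12
  k=2: m=36, d=1, a=72
d=1 and a=2a₀=72 at k=2, so the next step gives (m, d) = (36, 6) again — its k=1 value — and the period has length 2.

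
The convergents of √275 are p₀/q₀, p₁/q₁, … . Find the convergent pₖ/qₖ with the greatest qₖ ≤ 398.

√275 = [16; 1, 1, 2, 1, 1, 32, …] (period length 6).
Convergents:
  p_0/q_0 = 16/1
  p_1/q_1 = 17/1
  p_2/q_2 = 33/2
  p_3/q_3 = 83/5
  p_4/q_4 = 116/7
  p_5/q_5 = 199/12
  p_6/q_6 = 6484/391
  p_7/q_7 = 6683/403
q_6 = 391 ≤ 398 < 403 = q_7, so the answer is 6484/391.

6484/391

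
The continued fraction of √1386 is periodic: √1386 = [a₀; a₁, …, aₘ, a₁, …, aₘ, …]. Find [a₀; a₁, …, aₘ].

a₀ = ⌊√1386⌋ = 37.

[37; 4, 2, 1, 2, 1, 2, 4, 74]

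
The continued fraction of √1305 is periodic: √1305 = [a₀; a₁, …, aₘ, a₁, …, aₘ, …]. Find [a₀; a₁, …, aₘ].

a₀ = ⌊√1305⌋ = 36.
With m₀=0, d₀=1 and mₖ₊₁ = dₖaₖ − mₖ, dₖ₊₁ = (n − mₖ₊₁²)/dₖ, aₖ₊₁ = ⌊(a₀+mₖ₊₁)/dₖ₊₁⌋:
  k=1: m=36, d=9, a=8
  k=2: m=36, d=1, a=72
d=1 and a=2a₀=72 at k=2, so the next step gives (m, d) = (36, 9) again — its k=1 value — and the period has length 2.

[36; 8, 72]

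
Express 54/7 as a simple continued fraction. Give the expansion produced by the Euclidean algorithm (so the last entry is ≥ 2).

[7; 1, 2, 2]

54 = 7×7 + 5
7 = 1×5 + 2
5 = 2×2 + 1
2 = 2×1 + 0  (stop)
So 54/7 = [7; 1, 2, 2].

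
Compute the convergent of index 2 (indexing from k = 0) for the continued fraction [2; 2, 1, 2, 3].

7/3

Using pₖ = aₖpₖ₋₁ + pₖ₋₂, qₖ = aₖqₖ₋₁ + qₖ₋₂ (with p₋₁=1, p₋₂=0, q₋₁=0, q₋₂=1):
  k=0: a=2, p=2, q=1
  k=1: a=2, p=5, q=2
  k=2: a=1, p=7, q=3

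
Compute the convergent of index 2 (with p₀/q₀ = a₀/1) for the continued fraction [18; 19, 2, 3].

704/39

Using pₖ = aₖpₖ₋₁ + pₖ₋₂, qₖ = aₖqₖ₋₁ + qₖ₋₂ (with p₋₁=1, p₋₂=0, q₋₁=0, q₋₂=1):
  k=0: a=18, p=18, q=1
  k=1: a=19, p=343, q=19
  k=2: a=2, p=704, q=39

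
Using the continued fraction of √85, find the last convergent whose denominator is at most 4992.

34813/3776

√85 = [9; 4, 1, 1, 4, 18, …] (period length 5).
Convergents:
  p_0/q_0 = 9/1
  p_1/q_1 = 37/4
  p_2/q_2 = 46/5
  p_3/q_3 = 83/9
  p_4/q_4 = 378/41
  p_5/q_5 = 6887/747
  p_6/q_6 = 27926/3029
  p_7/q_7 = 34813/3776
  p_8/q_8 = 62739/6805
q_7 = 3776 ≤ 4992 < 6805 = q_8, so the answer is 34813/3776.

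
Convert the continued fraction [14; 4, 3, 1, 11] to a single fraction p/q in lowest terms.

2847/200

Using pₖ = aₖpₖ₋₁ + pₖ₋₂ and qₖ = aₖqₖ₋₁ + qₖ₋₂:
  k=0: a=14, p=14, q=1
  k=1: a=4, p=57, q=4
  k=2: a=3, p=185, q=13
  k=3: a=1, p=242, q=17
  k=4: a=11, p=2847, q=200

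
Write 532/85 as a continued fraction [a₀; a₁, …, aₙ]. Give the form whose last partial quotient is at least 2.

[6; 3, 1, 6, 3]

532 = 6·85 + 22
85 = 3·22 + 19
22 = 1·19 + 3
19 = 6·3 + 1
3 = 3·1 + 0  (stop)
So 532/85 = [6; 3, 1, 6, 3].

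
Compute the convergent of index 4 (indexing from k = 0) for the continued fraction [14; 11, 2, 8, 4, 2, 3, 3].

Using pₖ = aₖpₖ₋₁ + pₖ₋₂, qₖ = aₖqₖ₋₁ + qₖ₋₂ (with p₋₁=1, p₋₂=0, q₋₁=0, q₋₂=1):
  k=0: a=14, p=14, q=1
  k=1: a=11, p=155, q=11
  k=2: a=2, p=324, q=23
  k=3: a=8, p=2747, q=195
  k=4: a=4, p=11312, q=803

11312/803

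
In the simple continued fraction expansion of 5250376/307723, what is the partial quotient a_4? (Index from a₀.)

18

5250376 = 17·307723 + 19085   →  a_0 = 17
307723 = 16·19085 + 2363   →  a_1 = 16
19085 = 8·2363 + 181   →  a_2 = 8
2363 = 13·181 + 10   →  a_3 = 13
181 = 18·10 + 1   →  a_4 = 18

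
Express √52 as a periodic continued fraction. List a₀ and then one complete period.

a₀ = ⌊√52⌋ = 7.
With m₀=0, d₀=1 and mₖ₊₁ = dₖaₖ − mₖ, dₖ₊₁ = (n − mₖ₊₁²)/dₖ, aₖ₊₁ = ⌊(a₀+mₖ₊₁)/dₖ₊₁⌋:
  k=1: m=7, d=3, a=4
  k=2: m=5, d=9, a=1
  k=3: m=4, d=4, a=2
  k=4: m=4, d=9, a=1
  k=5: m=5, d=3, a=4
  k=6: m=7, d=1, a=14
d=1 and a=2a₀=14 at k=6, so the next step gives (m, d) = (7, 3) again — its k=1 value — and the period has length 6.

[7; 4, 1, 2, 1, 4, 14]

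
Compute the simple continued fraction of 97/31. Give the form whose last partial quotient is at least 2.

97 = 3*31 + 4
31 = 7*4 + 3
4 = 1*3 + 1
3 = 3*1 + 0  (stop)
So 97/31 = [3; 7, 1, 3].

[3; 7, 1, 3]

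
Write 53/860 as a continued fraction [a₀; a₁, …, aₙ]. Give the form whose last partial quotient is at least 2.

[0; 16, 4, 2, 2, 2]

53 = 0*860 + 53
860 = 16*53 + 12
53 = 4*12 + 5
12 = 2*5 + 2
5 = 2*2 + 1
2 = 2*1 + 0  (stop)
So 53/860 = [0; 16, 4, 2, 2, 2].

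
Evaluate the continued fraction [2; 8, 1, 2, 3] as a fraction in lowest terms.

184/87

Using pₖ = aₖpₖ₋₁ + pₖ₋₂ and qₖ = aₖqₖ₋₁ + qₖ₋₂:
  k=0: a=2, p=2, q=1
  k=1: a=8, p=17, q=8
  k=2: a=1, p=19, q=9
  k=3: a=2, p=55, q=26
  k=4: a=3, p=184, q=87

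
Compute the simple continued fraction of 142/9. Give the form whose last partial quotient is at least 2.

142 = 15×9 + 7
9 = 1×7 + 2
7 = 3×2 + 1
2 = 2×1 + 0  (stop)
So 142/9 = [15; 1, 3, 2].

[15; 1, 3, 2]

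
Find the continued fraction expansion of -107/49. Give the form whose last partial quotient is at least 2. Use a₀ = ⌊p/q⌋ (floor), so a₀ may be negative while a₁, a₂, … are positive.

[-3; 1, 4, 2, 4]

-107 = -3×49 + 40
49 = 1×40 + 9
40 = 4×9 + 4
9 = 2×4 + 1
4 = 4×1 + 0  (stop)
So -107/49 = [-3; 1, 4, 2, 4].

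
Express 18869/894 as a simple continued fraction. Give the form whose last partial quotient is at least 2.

[21; 9, 2, 2, 3, 2, 2]

18869 = 21×894 + 95
894 = 9×95 + 39
95 = 2×39 + 17
39 = 2×17 + 5
17 = 3×5 + 2
5 = 2×2 + 1
2 = 2×1 + 0  (stop)
So 18869/894 = [21; 9, 2, 2, 3, 2, 2].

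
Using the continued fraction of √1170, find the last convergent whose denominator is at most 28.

√1170 = [34; 4, 1, 6, 1, 4, 68, …] (period length 6).
Convergents:
  p_0/q_0 = 34/1
  p_1/q_1 = 137/4
  p_2/q_2 = 171/5
  p_3/q_3 = 1163/34
q_2 = 5 ≤ 28 < 34 = q_3, so the answer is 171/5.

171/5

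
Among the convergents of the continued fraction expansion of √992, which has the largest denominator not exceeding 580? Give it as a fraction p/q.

7937/252

√992 = [31; 2, 62, …] (period length 2).
Convergents:
  p_0/q_0 = 31/1
  p_1/q_1 = 63/2
  p_2/q_2 = 3937/125
  p_3/q_3 = 7937/252
  p_4/q_4 = 496031/15749
q_3 = 252 ≤ 580 < 15749 = q_4, so the answer is 7937/252.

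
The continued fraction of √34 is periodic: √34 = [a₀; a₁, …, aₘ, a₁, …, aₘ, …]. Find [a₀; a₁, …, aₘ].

a₀ = ⌊√34⌋ = 5.
With m₀=0, d₀=1 and mₖ₊₁ = dₖaₖ − mₖ, dₖ₊₁ = (n − mₖ₊₁²)/dₖ, aₖ₊₁ = ⌊(a₀+mₖ₊₁)/dₖ₊₁⌋:
  k=1: m=5, d=9, a=1
  k=2: m=4, d=2, a=4
  k=3: m=4, d=9, a=1
  k=4: m=5, d=1, a=10
d=1 and a=2a₀=10 at k=4, so the next step gives (m, d) = (5, 9) again — its k=1 value — and the period has length 4.

[5; 1, 4, 1, 10]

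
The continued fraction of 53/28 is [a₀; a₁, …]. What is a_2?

53 = 1·28 + 25   →  a_0 = 1
28 = 1·25 + 3   →  a_1 = 1
25 = 8·3 + 1   →  a_2 = 8

8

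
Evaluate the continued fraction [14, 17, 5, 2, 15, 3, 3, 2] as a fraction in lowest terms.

Using pₖ = aₖpₖ₋₁ + pₖ₋₂ and qₖ = aₖqₖ₋₁ + qₖ₋₂:
  k=0: a=14, p=14, q=1
  k=1: a=17, p=239, q=17
  k=2: a=5, p=1209, q=86
  k=3: a=2, p=2657, q=189
  k=4: a=15, p=41064, q=2921
  k=5: a=3, p=125849, q=8952
  k=6: a=3, p=418611, q=29777
  k=7: a=2, p=963071, q=68506

963071/68506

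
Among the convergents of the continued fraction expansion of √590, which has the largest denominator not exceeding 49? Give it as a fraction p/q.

753/31

√590 = [24; 3, 2, 4, 2, 3, 48, …] (period length 6).
Convergents:
  p_0/q_0 = 24/1
  p_1/q_1 = 73/3
  p_2/q_2 = 170/7
  p_3/q_3 = 753/31
  p_4/q_4 = 1676/69
q_3 = 31 ≤ 49 < 69 = q_4, so the answer is 753/31.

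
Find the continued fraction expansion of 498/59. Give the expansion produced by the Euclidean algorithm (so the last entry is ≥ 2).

[8; 2, 3, 1, 2, 2]

498 = 8*59 + 26
59 = 2*26 + 7
26 = 3*7 + 5
7 = 1*5 + 2
5 = 2*2 + 1
2 = 2*1 + 0  (stop)
So 498/59 = [8; 2, 3, 1, 2, 2].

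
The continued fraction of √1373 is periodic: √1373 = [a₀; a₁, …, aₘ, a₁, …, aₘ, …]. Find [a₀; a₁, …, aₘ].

[37; 18, 1, 1, 18, 74]

a₀ = ⌊√1373⌋ = 37.
With m₀=0, d₀=1 and mₖ₊₁ = dₖaₖ − mₖ, dₖ₊₁ = (n − mₖ₊₁²)/dₖ, aₖ₊₁ = ⌊(a₀+mₖ₊₁)/dₖ₊₁⌋:
  k=1: m=37, d=4, a=18
  k=2: m=35, d=37, a=1
  k=3: m=2, d=37, a=1
  k=4: m=35, d=4, a=18
  k=5: m=37, d=1, a=74
d=1 and a=2a₀=74 at k=5, so the next step gives (m, d) = (37, 4) again — its k=1 value — and the period has length 5.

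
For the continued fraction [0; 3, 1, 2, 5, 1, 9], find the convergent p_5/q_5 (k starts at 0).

19/70

Using pₖ = aₖpₖ₋₁ + pₖ₋₂, qₖ = aₖqₖ₋₁ + qₖ₋₂ (with p₋₁=1, p₋₂=0, q₋₁=0, q₋₂=1):
  k=0: a=0, p=0, q=1
  k=1: a=3, p=1, q=3
  k=2: a=1, p=1, q=4
  k=3: a=2, p=3, q=11
  k=4: a=5, p=16, q=59
  k=5: a=1, p=19, q=70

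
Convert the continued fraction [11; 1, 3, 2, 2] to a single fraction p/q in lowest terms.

259/22

Using pₖ = aₖpₖ₋₁ + pₖ₋₂ and qₖ = aₖqₖ₋₁ + qₖ₋₂:
  k=0: a=11, p=11, q=1
  k=1: a=1, p=12, q=1
  k=2: a=3, p=47, q=4
  k=3: a=2, p=106, q=9
  k=4: a=2, p=259, q=22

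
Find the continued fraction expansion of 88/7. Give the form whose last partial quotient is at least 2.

[12; 1, 1, 3]

88 = 12×7 + 4
7 = 1×4 + 3
4 = 1×3 + 1
3 = 3×1 + 0  (stop)
So 88/7 = [12; 1, 1, 3].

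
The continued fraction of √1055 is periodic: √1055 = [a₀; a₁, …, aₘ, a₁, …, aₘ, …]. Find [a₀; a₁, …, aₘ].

a₀ = ⌊√1055⌋ = 32.
With m₀=0, d₀=1 and mₖ₊₁ = dₖaₖ − mₖ, dₖ₊₁ = (n − mₖ₊₁²)/dₖ, aₖ₊₁ = ⌊(a₀+mₖ₊₁)/dₖ₊₁⌋:
  k=1: m=32, d=31, a=2
  k=2: m=30, d=5, a=12
  k=3: m=30, d=31, a=2
  k=4: m=32, d=1, a=64
d=1 and a=2a₀=64 at k=4, so the next step gives (m, d) = (32, 31) again — its k=1 value — and the period has length 4.

[32; 2, 12, 2, 64]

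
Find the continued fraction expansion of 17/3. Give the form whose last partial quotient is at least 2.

[5; 1, 2]

17 = 5*3 + 2
3 = 1*2 + 1
2 = 2*1 + 0  (stop)
So 17/3 = [5; 1, 2].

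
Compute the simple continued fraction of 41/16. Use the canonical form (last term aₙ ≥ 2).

[2; 1, 1, 3, 2]

41 = 2*16 + 9
16 = 1*9 + 7
9 = 1*7 + 2
7 = 3*2 + 1
2 = 2*1 + 0  (stop)
So 41/16 = [2; 1, 1, 3, 2].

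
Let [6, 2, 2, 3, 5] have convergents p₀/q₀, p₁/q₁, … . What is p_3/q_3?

Using pₖ = aₖpₖ₋₁ + pₖ₋₂, qₖ = aₖqₖ₋₁ + qₖ₋₂ (with p₋₁=1, p₋₂=0, q₋₁=0, q₋₂=1):
  k=0: a=6, p=6, q=1
  k=1: a=2, p=13, q=2
  k=2: a=2, p=32, q=5
  k=3: a=3, p=109, q=17

109/17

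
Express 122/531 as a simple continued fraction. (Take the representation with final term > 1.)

[0; 4, 2, 1, 5, 7]

122 = 0·531 + 122
531 = 4·122 + 43
122 = 2·43 + 36
43 = 1·36 + 7
36 = 5·7 + 1
7 = 7·1 + 0  (stop)
So 122/531 = [0; 4, 2, 1, 5, 7].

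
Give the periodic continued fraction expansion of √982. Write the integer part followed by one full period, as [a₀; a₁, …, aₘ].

[31; 2, 1, 30, 1, 2, 62]

a₀ = ⌊√982⌋ = 31.
With m₀=0, d₀=1 and mₖ₊₁ = dₖaₖ − mₖ, dₖ₊₁ = (n − mₖ₊₁²)/dₖ, aₖ₊₁ = ⌊(a₀+mₖ₊₁)/dₖ₊₁⌋:
  k=1: m=31, d=21, a=2
  k=2: m=11, d=41, a=1
  k=3: m=30, d=2, a=30
  k=4: m=30, d=41, a=1
  k=5: m=11, d=21, a=2
  k=6: m=31, d=1, a=62
d=1 and a=2a₀=62 at k=6, so the next step gives (m, d) = (31, 21) again — its k=1 value — and the period has length 6.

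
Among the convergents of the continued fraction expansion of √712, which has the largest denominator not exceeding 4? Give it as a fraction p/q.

80/3

√712 = [26; 1, 2, 6, 2, 1, 52, …] (period length 6).
Convergents:
  p_0/q_0 = 26/1
  p_1/q_1 = 27/1
  p_2/q_2 = 80/3
  p_3/q_3 = 507/19
q_2 = 3 ≤ 4 < 19 = q_3, so the answer is 80/3.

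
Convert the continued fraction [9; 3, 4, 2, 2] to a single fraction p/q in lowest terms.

661/71

Using pₖ = aₖpₖ₋₁ + pₖ₋₂ and qₖ = aₖqₖ₋₁ + qₖ₋₂:
  k=0: a=9, p=9, q=1
  k=1: a=3, p=28, q=3
  k=2: a=4, p=121, q=13
  k=3: a=2, p=270, q=29
  k=4: a=2, p=661, q=71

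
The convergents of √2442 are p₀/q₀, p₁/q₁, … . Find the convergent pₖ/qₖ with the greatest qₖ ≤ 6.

√2442 = [49; 2, 2, 2, 98, …] (period length 4).
Convergents:
  p_0/q_0 = 49/1
  p_1/q_1 = 99/2
  p_2/q_2 = 247/5
  p_3/q_3 = 593/12
q_2 = 5 ≤ 6 < 12 = q_3, so the answer is 247/5.

247/5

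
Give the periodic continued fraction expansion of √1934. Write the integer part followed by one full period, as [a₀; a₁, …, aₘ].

a₀ = ⌊√1934⌋ = 43.
With m₀=0, d₀=1 and mₖ₊₁ = dₖaₖ − mₖ, dₖ₊₁ = (n − mₖ₊₁²)/dₖ, aₖ₊₁ = ⌊(a₀+mₖ₊₁)/dₖ₊₁⌋:
  k=1: m=43, d=85, a=1
  k=2: m=42, d=2, a=42
  k=3: m=42, d=85, a=1
  k=4: m=43, d=1, a=86
d=1 and a=2a₀=86 at k=4, so the next step gives (m, d) = (43, 85) again — its k=1 value — and the period has length 4.

[43; 1, 42, 1, 86]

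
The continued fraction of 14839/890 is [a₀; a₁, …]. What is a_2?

2

14839 = 16·890 + 599   →  a_0 = 16
890 = 1·599 + 291   →  a_1 = 1
599 = 2·291 + 17   →  a_2 = 2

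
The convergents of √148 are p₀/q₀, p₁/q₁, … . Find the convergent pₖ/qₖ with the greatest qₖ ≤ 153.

√148 = [12; 6, 24, …] (period length 2).
Convergents:
  p_0/q_0 = 12/1
  p_1/q_1 = 73/6
  p_2/q_2 = 1764/145
  p_3/q_3 = 10657/876
q_2 = 145 ≤ 153 < 876 = q_3, so the answer is 1764/145.

1764/145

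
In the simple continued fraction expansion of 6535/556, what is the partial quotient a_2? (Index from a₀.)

3

6535 = 11·556 + 419   →  a_0 = 11
556 = 1·419 + 137   →  a_1 = 1
419 = 3·137 + 8   →  a_2 = 3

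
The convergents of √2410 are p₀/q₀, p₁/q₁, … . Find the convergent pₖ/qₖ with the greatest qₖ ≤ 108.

√2410 = [49; 10, 1, 8, 1, 10, 98, …] (period length 6).
Convergents:
  p_0/q_0 = 49/1
  p_1/q_1 = 491/10
  p_2/q_2 = 540/11
  p_3/q_3 = 4811/98
  p_4/q_4 = 5351/109
q_3 = 98 ≤ 108 < 109 = q_4, so the answer is 4811/98.

4811/98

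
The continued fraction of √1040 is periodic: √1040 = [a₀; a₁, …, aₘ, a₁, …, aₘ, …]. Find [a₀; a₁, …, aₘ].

[32; 4, 64]

a₀ = ⌊√1040⌋ = 32.
With m₀=0, d₀=1 and mₖ₊₁ = dₖaₖ − mₖ, dₖ₊₁ = (n − mₖ₊₁²)/dₖ, aₖ₊₁ = ⌊(a₀+mₖ₊₁)/dₖ₊₁⌋:
  k=1: m=32, d=16, a=4
  k=2: m=32, d=1, a=64
d=1 and a=2a₀=64 at k=2, so the next step gives (m, d) = (32, 16) again — its k=1 value — and the period has length 2.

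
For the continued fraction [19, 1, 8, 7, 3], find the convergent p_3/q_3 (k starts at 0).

1273/64

Using pₖ = aₖpₖ₋₁ + pₖ₋₂, qₖ = aₖqₖ₋₁ + qₖ₋₂ (with p₋₁=1, p₋₂=0, q₋₁=0, q₋₂=1):
  k=0: a=19, p=19, q=1
  k=1: a=1, p=20, q=1
  k=2: a=8, p=179, q=9
  k=3: a=7, p=1273, q=64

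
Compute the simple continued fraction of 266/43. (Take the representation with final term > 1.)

[6; 5, 2, 1, 2]

266 = 6·43 + 8
43 = 5·8 + 3
8 = 2·3 + 2
3 = 1·2 + 1
2 = 2·1 + 0  (stop)
So 266/43 = [6; 5, 2, 1, 2].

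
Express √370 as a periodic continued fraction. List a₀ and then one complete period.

a₀ = ⌊√370⌋ = 19.

[19; 4, 4, 38]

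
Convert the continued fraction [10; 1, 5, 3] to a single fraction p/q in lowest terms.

206/19

Using pₖ = aₖpₖ₋₁ + pₖ₋₂ and qₖ = aₖqₖ₋₁ + qₖ₋₂:
  k=0: a=10, p=10, q=1
  k=1: a=1, p=11, q=1
  k=2: a=5, p=65, q=6
  k=3: a=3, p=206, q=19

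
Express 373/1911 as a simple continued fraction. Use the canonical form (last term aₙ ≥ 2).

[0; 5, 8, 9, 5]

373 = 0·1911 + 373
1911 = 5·373 + 46
373 = 8·46 + 5
46 = 9·5 + 1
5 = 5·1 + 0  (stop)
So 373/1911 = [0; 5, 8, 9, 5].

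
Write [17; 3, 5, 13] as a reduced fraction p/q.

Using pₖ = aₖpₖ₋₁ + pₖ₋₂ and qₖ = aₖqₖ₋₁ + qₖ₋₂:
  k=0: a=17, p=17, q=1
  k=1: a=3, p=52, q=3
  k=2: a=5, p=277, q=16
  k=3: a=13, p=3653, q=211

3653/211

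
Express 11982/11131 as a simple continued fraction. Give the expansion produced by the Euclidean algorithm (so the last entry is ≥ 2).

11982 = 1·11131 + 851
11131 = 13·851 + 68
851 = 12·68 + 35
68 = 1·35 + 33
35 = 1·33 + 2
33 = 16·2 + 1
2 = 2·1 + 0  (stop)
So 11982/11131 = [1; 13, 12, 1, 1, 16, 2].

[1; 13, 12, 1, 1, 16, 2]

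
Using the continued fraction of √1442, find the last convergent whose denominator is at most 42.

1443/38

√1442 = [37; 1, 36, 1, 74, …] (period length 4).
Convergents:
  p_0/q_0 = 37/1
  p_1/q_1 = 38/1
  p_2/q_2 = 1405/37
  p_3/q_3 = 1443/38
  p_4/q_4 = 108187/2849
q_3 = 38 ≤ 42 < 2849 = q_4, so the answer is 1443/38.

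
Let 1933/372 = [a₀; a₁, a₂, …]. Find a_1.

5

1933 = 5·372 + 73   →  a_0 = 5
372 = 5·73 + 7   →  a_1 = 5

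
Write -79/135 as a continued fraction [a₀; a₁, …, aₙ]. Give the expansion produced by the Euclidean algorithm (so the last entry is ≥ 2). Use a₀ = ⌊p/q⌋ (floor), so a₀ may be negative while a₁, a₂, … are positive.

-79 = -1*135 + 56
135 = 2*56 + 23
56 = 2*23 + 10
23 = 2*10 + 3
10 = 3*3 + 1
3 = 3*1 + 0  (stop)
So -79/135 = [-1; 2, 2, 2, 3, 3].

[-1; 2, 2, 2, 3, 3]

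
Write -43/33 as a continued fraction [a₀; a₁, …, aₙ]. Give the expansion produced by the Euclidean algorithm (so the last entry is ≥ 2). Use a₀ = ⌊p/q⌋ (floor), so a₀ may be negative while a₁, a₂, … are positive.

[-2; 1, 2, 3, 3]

-43 = -2×33 + 23
33 = 1×23 + 10
23 = 2×10 + 3
10 = 3×3 + 1
3 = 3×1 + 0  (stop)
So -43/33 = [-2; 1, 2, 3, 3].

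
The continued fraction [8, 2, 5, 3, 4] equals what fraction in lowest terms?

Fold from the inside: start with 4/1.
  3 + 1/4 = 13/4
  5 + 4/13 = 69/13
  2 + 13/69 = 151/69
  8 + 69/151 = 1277/151

1277/151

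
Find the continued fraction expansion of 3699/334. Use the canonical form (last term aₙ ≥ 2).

3699 = 11·334 + 25
334 = 13·25 + 9
25 = 2·9 + 7
9 = 1·7 + 2
7 = 3·2 + 1
2 = 2·1 + 0  (stop)
So 3699/334 = [11; 13, 2, 1, 3, 2].

[11; 13, 2, 1, 3, 2]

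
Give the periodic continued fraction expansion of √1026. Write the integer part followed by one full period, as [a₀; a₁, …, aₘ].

a₀ = ⌊√1026⌋ = 32.
With m₀=0, d₀=1 and mₖ₊₁ = dₖaₖ − mₖ, dₖ₊₁ = (n − mₖ₊₁²)/dₖ, aₖ₊₁ = ⌊(a₀+mₖ₊₁)/dₖ₊₁⌋:
  k=1: m=32, d=2, a=32
  k=2: m=32, d=1, a=64
d=1 and a=2a₀=64 at k=2, so the next step gives (m, d) = (32, 2) again — its k=1 value — and the period has length 2.

[32; 32, 64]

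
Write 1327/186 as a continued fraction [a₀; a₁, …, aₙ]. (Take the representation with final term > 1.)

[7; 7, 2, 3, 1, 2]

1327 = 7*186 + 25
186 = 7*25 + 11
25 = 2*11 + 3
11 = 3*3 + 2
3 = 1*2 + 1
2 = 2*1 + 0  (stop)
So 1327/186 = [7; 7, 2, 3, 1, 2].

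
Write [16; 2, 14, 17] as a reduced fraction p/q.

8159/495

Using pₖ = aₖpₖ₋₁ + pₖ₋₂ and qₖ = aₖqₖ₋₁ + qₖ₋₂:
  k=0: a=16, p=16, q=1
  k=1: a=2, p=33, q=2
  k=2: a=14, p=478, q=29
  k=3: a=17, p=8159, q=495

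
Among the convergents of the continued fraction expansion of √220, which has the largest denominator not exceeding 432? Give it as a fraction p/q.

2655/179

√220 = [14; 1, 4, 1, 28, …] (period length 4).
Convergents:
  p_0/q_0 = 14/1
  p_1/q_1 = 15/1
  p_2/q_2 = 74/5
  p_3/q_3 = 89/6
  p_4/q_4 = 2566/173
  p_5/q_5 = 2655/179
  p_6/q_6 = 13186/889
q_5 = 179 ≤ 432 < 889 = q_6, so the answer is 2655/179.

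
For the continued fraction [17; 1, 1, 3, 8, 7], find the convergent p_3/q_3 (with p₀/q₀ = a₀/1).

Using pₖ = aₖpₖ₋₁ + pₖ₋₂, qₖ = aₖqₖ₋₁ + qₖ₋₂ (with p₋₁=1, p₋₂=0, q₋₁=0, q₋₂=1):
  k=0: a=17, p=17, q=1
  k=1: a=1, p=18, q=1
  k=2: a=1, p=35, q=2
  k=3: a=3, p=123, q=7

123/7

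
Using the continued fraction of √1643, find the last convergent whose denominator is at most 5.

81/2

√1643 = [40; 1, 1, 6, 1, 6, 1, 1, 80, …] (period length 8).
Convergents:
  p_0/q_0 = 40/1
  p_1/q_1 = 41/1
  p_2/q_2 = 81/2
  p_3/q_3 = 527/13
q_2 = 2 ≤ 5 < 13 = q_3, so the answer is 81/2.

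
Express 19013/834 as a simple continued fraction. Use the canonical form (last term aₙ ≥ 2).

[22; 1, 3, 1, 14, 2, 1, 3]

19013 = 22·834 + 665
834 = 1·665 + 169
665 = 3·169 + 158
169 = 1·158 + 11
158 = 14·11 + 4
11 = 2·4 + 3
4 = 1·3 + 1
3 = 3·1 + 0  (stop)
So 19013/834 = [22; 1, 3, 1, 14, 2, 1, 3].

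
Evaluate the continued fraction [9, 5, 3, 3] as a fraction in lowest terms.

487/53

Fold from the inside: start with 3/1.
  3 + 1/3 = 10/3
  5 + 3/10 = 53/10
  9 + 10/53 = 487/53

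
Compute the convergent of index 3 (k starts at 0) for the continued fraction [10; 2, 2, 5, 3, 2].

Using pₖ = aₖpₖ₋₁ + pₖ₋₂, qₖ = aₖqₖ₋₁ + qₖ₋₂ (with p₋₁=1, p₋₂=0, q₋₁=0, q₋₂=1):
  k=0: a=10, p=10, q=1
  k=1: a=2, p=21, q=2
  k=2: a=2, p=52, q=5
  k=3: a=5, p=281, q=27

281/27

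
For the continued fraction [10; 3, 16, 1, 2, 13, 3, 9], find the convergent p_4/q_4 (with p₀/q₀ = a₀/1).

Using pₖ = aₖpₖ₋₁ + pₖ₋₂, qₖ = aₖqₖ₋₁ + qₖ₋₂ (with p₋₁=1, p₋₂=0, q₋₁=0, q₋₂=1):
  k=0: a=10, p=10, q=1
  k=1: a=3, p=31, q=3
  k=2: a=16, p=506, q=49
  k=3: a=1, p=537, q=52
  k=4: a=2, p=1580, q=153

1580/153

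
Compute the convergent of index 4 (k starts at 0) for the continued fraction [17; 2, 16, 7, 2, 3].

8725/499

Using pₖ = aₖpₖ₋₁ + pₖ₋₂, qₖ = aₖqₖ₋₁ + qₖ₋₂ (with p₋₁=1, p₋₂=0, q₋₁=0, q₋₂=1):
  k=0: a=17, p=17, q=1
  k=1: a=2, p=35, q=2
  k=2: a=16, p=577, q=33
  k=3: a=7, p=4074, q=233
  k=4: a=2, p=8725, q=499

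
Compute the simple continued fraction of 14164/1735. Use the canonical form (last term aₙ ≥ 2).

[8; 6, 9, 6, 5]

14164 = 8*1735 + 284
1735 = 6*284 + 31
284 = 9*31 + 5
31 = 6*5 + 1
5 = 5*1 + 0  (stop)
So 14164/1735 = [8; 6, 9, 6, 5].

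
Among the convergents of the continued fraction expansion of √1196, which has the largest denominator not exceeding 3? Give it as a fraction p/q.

69/2

√1196 = [34; 1, 1, 2, 1, 1, 68, …] (period length 6).
Convergents:
  p_0/q_0 = 34/1
  p_1/q_1 = 35/1
  p_2/q_2 = 69/2
  p_3/q_3 = 173/5
q_2 = 2 ≤ 3 < 5 = q_3, so the answer is 69/2.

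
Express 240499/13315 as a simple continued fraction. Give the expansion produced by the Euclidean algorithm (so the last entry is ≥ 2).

240499 = 18×13315 + 829
13315 = 16×829 + 51
829 = 16×51 + 13
51 = 3×13 + 12
13 = 1×12 + 1
12 = 12×1 + 0  (stop)
So 240499/13315 = [18; 16, 16, 3, 1, 12].

[18; 16, 16, 3, 1, 12]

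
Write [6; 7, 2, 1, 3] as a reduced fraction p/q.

497/81

Fold from the inside: start with 3/1.
  1 + 1/3 = 4/3
  2 + 3/4 = 11/4
  7 + 4/11 = 81/11
  6 + 11/81 = 497/81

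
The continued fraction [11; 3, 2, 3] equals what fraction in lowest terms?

Using pₖ = aₖpₖ₋₁ + pₖ₋₂ and qₖ = aₖqₖ₋₁ + qₖ₋₂:
  k=0: a=11, p=11, q=1
  k=1: a=3, p=34, q=3
  k=2: a=2, p=79, q=7
  k=3: a=3, p=271, q=24

271/24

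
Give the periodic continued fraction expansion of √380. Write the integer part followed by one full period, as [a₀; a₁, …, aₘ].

a₀ = ⌊√380⌋ = 19.
With m₀=0, d₀=1 and mₖ₊₁ = dₖaₖ − mₖ, dₖ₊₁ = (n − mₖ₊₁²)/dₖ, aₖ₊₁ = ⌊(a₀+mₖ₊₁)/dₖ₊₁⌋:
  k=1: m=19, d=19, a=2
  k=2: m=19, d=1, a=38
d=1 and a=2a₀=38 at k=2, so the next step gives (m, d) = (19, 19) again — its k=1 value — and the period has length 2.

[19; 2, 38]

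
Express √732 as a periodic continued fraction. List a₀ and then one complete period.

[27; 18, 54]

a₀ = ⌊√732⌋ = 27.
With m₀=0, d₀=1 and mₖ₊₁ = dₖaₖ − mₖ, dₖ₊₁ = (n − mₖ₊₁²)/dₖ, aₖ₊₁ = ⌊(a₀+mₖ₊₁)/dₖ₊₁⌋:
  k=1: m=27, d=3, a=18
  k=2: m=27, d=1, a=54
d=1 and a=2a₀=54 at k=2, so the next step gives (m, d) = (27, 3) again — its k=1 value — and the period has length 2.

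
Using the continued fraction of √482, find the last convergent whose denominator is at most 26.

483/22

√482 = [21; 1, 20, 1, 42, …] (period length 4).
Convergents:
  p_0/q_0 = 21/1
  p_1/q_1 = 22/1
  p_2/q_2 = 461/21
  p_3/q_3 = 483/22
  p_4/q_4 = 20747/945
q_3 = 22 ≤ 26 < 945 = q_4, so the answer is 483/22.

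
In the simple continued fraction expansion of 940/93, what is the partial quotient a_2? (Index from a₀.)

940 = 10·93 + 10   →  a_0 = 10
93 = 9·10 + 3   →  a_1 = 9
10 = 3·3 + 1   →  a_2 = 3

3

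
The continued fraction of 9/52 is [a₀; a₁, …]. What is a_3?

3

9 = 0·52 + 9   →  a_0 = 0
52 = 5·9 + 7   →  a_1 = 5
9 = 1·7 + 2   →  a_2 = 1
7 = 3·2 + 1   →  a_3 = 3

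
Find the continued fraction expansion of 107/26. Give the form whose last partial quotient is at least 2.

107 = 4*26 + 3
26 = 8*3 + 2
3 = 1*2 + 1
2 = 2*1 + 0  (stop)
So 107/26 = [4; 8, 1, 2].

[4; 8, 1, 2]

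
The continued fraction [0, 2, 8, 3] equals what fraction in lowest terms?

Using pₖ = aₖpₖ₋₁ + pₖ₋₂ and qₖ = aₖqₖ₋₁ + qₖ₋₂:
  k=0: a=0, p=0, q=1
  k=1: a=2, p=1, q=2
  k=2: a=8, p=8, q=17
  k=3: a=3, p=25, q=53

25/53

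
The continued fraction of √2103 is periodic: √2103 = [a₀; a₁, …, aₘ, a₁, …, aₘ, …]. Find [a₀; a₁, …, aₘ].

[45; 1, 6, 15, 6, 1, 90]

a₀ = ⌊√2103⌋ = 45.
With m₀=0, d₀=1 and mₖ₊₁ = dₖaₖ − mₖ, dₖ₊₁ = (n − mₖ₊₁²)/dₖ, aₖ₊₁ = ⌊(a₀+mₖ₊₁)/dₖ₊₁⌋:
  k=1: m=45, d=78, a=1
  k=2: m=33, d=13, a=6
  k=3: m=45, d=6, a=15
  k=4: m=45, d=13, a=6
  k=5: m=33, d=78, a=1
  k=6: m=45, d=1, a=90
d=1 and a=2a₀=90 at k=6, so the next step gives (m, d) = (45, 78) again — its k=1 value — and the period has length 6.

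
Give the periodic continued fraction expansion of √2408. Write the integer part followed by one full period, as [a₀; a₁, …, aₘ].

[49; 14, 98]

a₀ = ⌊√2408⌋ = 49.
With m₀=0, d₀=1 and mₖ₊₁ = dₖaₖ − mₖ, dₖ₊₁ = (n − mₖ₊₁²)/dₖ, aₖ₊₁ = ⌊(a₀+mₖ₊₁)/dₖ₊₁⌋:
  k=1: m=49, d=7, a=14
  k=2: m=49, d=1, a=98
d=1 and a=2a₀=98 at k=2, so the next step gives (m, d) = (49, 7) again — its k=1 value — and the period has length 2.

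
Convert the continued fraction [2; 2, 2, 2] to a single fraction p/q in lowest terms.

29/12

Using pₖ = aₖpₖ₋₁ + pₖ₋₂ and qₖ = aₖqₖ₋₁ + qₖ₋₂:
  k=0: a=2, p=2, q=1
  k=1: a=2, p=5, q=2
  k=2: a=2, p=12, q=5
  k=3: a=2, p=29, q=12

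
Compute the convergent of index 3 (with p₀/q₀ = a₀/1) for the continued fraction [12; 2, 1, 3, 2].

Using pₖ = aₖpₖ₋₁ + pₖ₋₂, qₖ = aₖqₖ₋₁ + qₖ₋₂ (with p₋₁=1, p₋₂=0, q₋₁=0, q₋₂=1):
  k=0: a=12, p=12, q=1
  k=1: a=2, p=25, q=2
  k=2: a=1, p=37, q=3
  k=3: a=3, p=136, q=11

136/11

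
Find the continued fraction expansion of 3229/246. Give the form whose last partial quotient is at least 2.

3229 = 13·246 + 31
246 = 7·31 + 29
31 = 1·29 + 2
29 = 14·2 + 1
2 = 2·1 + 0  (stop)
So 3229/246 = [13; 7, 1, 14, 2].

[13; 7, 1, 14, 2]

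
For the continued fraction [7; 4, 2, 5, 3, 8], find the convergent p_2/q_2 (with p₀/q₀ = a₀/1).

65/9

Using pₖ = aₖpₖ₋₁ + pₖ₋₂, qₖ = aₖqₖ₋₁ + qₖ₋₂ (with p₋₁=1, p₋₂=0, q₋₁=0, q₋₂=1):
  k=0: a=7, p=7, q=1
  k=1: a=4, p=29, q=4
  k=2: a=2, p=65, q=9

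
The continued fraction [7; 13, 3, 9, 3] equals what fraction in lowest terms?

8200/1159

Fold from the inside: start with 3/1.
  9 + 1/3 = 28/3
  3 + 3/28 = 87/28
  13 + 28/87 = 1159/87
  7 + 87/1159 = 8200/1159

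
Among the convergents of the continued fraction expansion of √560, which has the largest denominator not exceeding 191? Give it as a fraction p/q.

√560 = [23; 1, 1, 1, 46, …] (period length 4).
Convergents:
  p_0/q_0 = 23/1
  p_1/q_1 = 24/1
  p_2/q_2 = 47/2
  p_3/q_3 = 71/3
  p_4/q_4 = 3313/140
  p_5/q_5 = 3384/143
  p_6/q_6 = 6697/283
q_5 = 143 ≤ 191 < 283 = q_6, so the answer is 3384/143.

3384/143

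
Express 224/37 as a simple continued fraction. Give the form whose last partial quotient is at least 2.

[6; 18, 2]

224 = 6*37 + 2
37 = 18*2 + 1
2 = 2*1 + 0  (stop)
So 224/37 = [6; 18, 2].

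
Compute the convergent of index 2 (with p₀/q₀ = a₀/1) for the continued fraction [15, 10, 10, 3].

Using pₖ = aₖpₖ₋₁ + pₖ₋₂, qₖ = aₖqₖ₋₁ + qₖ₋₂ (with p₋₁=1, p₋₂=0, q₋₁=0, q₋₂=1):
  k=0: a=15, p=15, q=1
  k=1: a=10, p=151, q=10
  k=2: a=10, p=1525, q=101

1525/101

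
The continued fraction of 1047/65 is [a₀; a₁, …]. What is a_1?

1047 = 16·65 + 7   →  a_0 = 16
65 = 9·7 + 2   →  a_1 = 9

9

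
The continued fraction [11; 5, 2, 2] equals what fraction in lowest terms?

Using pₖ = aₖpₖ₋₁ + pₖ₋₂ and qₖ = aₖqₖ₋₁ + qₖ₋₂:
  k=0: a=11, p=11, q=1
  k=1: a=5, p=56, q=5
  k=2: a=2, p=123, q=11
  k=3: a=2, p=302, q=27

302/27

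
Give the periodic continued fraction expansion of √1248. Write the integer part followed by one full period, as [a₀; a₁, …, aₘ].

a₀ = ⌊√1248⌋ = 35.

[35; 3, 17, 3, 70]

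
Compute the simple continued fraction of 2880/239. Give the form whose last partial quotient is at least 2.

2880 = 12·239 + 12
239 = 19·12 + 11
12 = 1·11 + 1
11 = 11·1 + 0  (stop)
So 2880/239 = [12; 19, 1, 11].

[12; 19, 1, 11]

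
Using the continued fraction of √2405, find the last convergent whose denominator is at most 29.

1226/25

√2405 = [49; 24, 1, 1, 24, 98, …] (period length 5).
Convergents:
  p_0/q_0 = 49/1
  p_1/q_1 = 1177/24
  p_2/q_2 = 1226/25
  p_3/q_3 = 2403/49
q_2 = 25 ≤ 29 < 49 = q_3, so the answer is 1226/25.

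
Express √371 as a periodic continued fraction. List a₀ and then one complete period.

[19; 3, 1, 4, 1, 3, 38]

a₀ = ⌊√371⌋ = 19.
With m₀=0, d₀=1 and mₖ₊₁ = dₖaₖ − mₖ, dₖ₊₁ = (n − mₖ₊₁²)/dₖ, aₖ₊₁ = ⌊(a₀+mₖ₊₁)/dₖ₊₁⌋:
  k=1: m=19, d=10, a=3
  k=2: m=11, d=25, a=1
  k=3: m=14, d=7, a=4
  k=4: m=14, d=25, a=1
  k=5: m=11, d=10, a=3
  k=6: m=19, d=1, a=38
d=1 and a=2a₀=38 at k=6, so the next step gives (m, d) = (19, 10) again — its k=1 value — and the period has length 6.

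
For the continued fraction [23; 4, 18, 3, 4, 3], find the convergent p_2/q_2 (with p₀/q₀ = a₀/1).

Using pₖ = aₖpₖ₋₁ + pₖ₋₂, qₖ = aₖqₖ₋₁ + qₖ₋₂ (with p₋₁=1, p₋₂=0, q₋₁=0, q₋₂=1):
  k=0: a=23, p=23, q=1
  k=1: a=4, p=93, q=4
  k=2: a=18, p=1697, q=73

1697/73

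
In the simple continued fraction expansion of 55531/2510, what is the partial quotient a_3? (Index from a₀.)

7

55531 = 22·2510 + 311   →  a_0 = 22
2510 = 8·311 + 22   →  a_1 = 8
311 = 14·22 + 3   →  a_2 = 14
22 = 7·3 + 1   →  a_3 = 7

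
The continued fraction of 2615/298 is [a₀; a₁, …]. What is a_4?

4

2615 = 8·298 + 231   →  a_0 = 8
298 = 1·231 + 67   →  a_1 = 1
231 = 3·67 + 30   →  a_2 = 3
67 = 2·30 + 7   →  a_3 = 2
30 = 4·7 + 2   →  a_4 = 4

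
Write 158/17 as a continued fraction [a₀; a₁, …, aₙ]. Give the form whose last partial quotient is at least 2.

158 = 9·17 + 5
17 = 3·5 + 2
5 = 2·2 + 1
2 = 2·1 + 0  (stop)
So 158/17 = [9; 3, 2, 2].

[9; 3, 2, 2]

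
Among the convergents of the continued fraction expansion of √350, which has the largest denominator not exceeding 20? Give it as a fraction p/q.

√350 = [18; 1, 2, 2, 2, 1, 36, …] (period length 6).
Convergents:
  p_0/q_0 = 18/1
  p_1/q_1 = 19/1
  p_2/q_2 = 56/3
  p_3/q_3 = 131/7
  p_4/q_4 = 318/17
  p_5/q_5 = 449/24
q_4 = 17 ≤ 20 < 24 = q_5, so the answer is 318/17.

318/17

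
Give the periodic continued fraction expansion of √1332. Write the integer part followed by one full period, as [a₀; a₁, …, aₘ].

a₀ = ⌊√1332⌋ = 36.
With m₀=0, d₀=1 and mₖ₊₁ = dₖaₖ − mₖ, dₖ₊₁ = (n − mₖ₊₁²)/dₖ, aₖ₊₁ = ⌊(a₀+mₖ₊₁)/dₖ₊₁⌋:
  k=1: m=36, d=36, a=2
  k=2: m=36, d=1, a=72
d=1 and a=2a₀=72 at k=2, so the next step gives (m, d) = (36, 36) again — its k=1 value — and the period has length 2.

[36; 2, 72]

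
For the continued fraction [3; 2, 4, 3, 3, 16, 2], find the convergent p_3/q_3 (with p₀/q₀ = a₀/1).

Using pₖ = aₖpₖ₋₁ + pₖ₋₂, qₖ = aₖqₖ₋₁ + qₖ₋₂ (with p₋₁=1, p₋₂=0, q₋₁=0, q₋₂=1):
  k=0: a=3, p=3, q=1
  k=1: a=2, p=7, q=2
  k=2: a=4, p=31, q=9
  k=3: a=3, p=100, q=29

100/29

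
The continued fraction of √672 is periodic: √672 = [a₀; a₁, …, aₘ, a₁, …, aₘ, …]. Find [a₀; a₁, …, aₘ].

a₀ = ⌊√672⌋ = 25.
With m₀=0, d₀=1 and mₖ₊₁ = dₖaₖ − mₖ, dₖ₊₁ = (n − mₖ₊₁²)/dₖ, aₖ₊₁ = ⌊(a₀+mₖ₊₁)/dₖ₊₁⌋:
  k=1: m=25, d=47, a=1
  k=2: m=22, d=4, a=11
  k=3: m=22, d=47, a=1
  k=4: m=25, d=1, a=50
d=1 and a=2a₀=50 at k=4, so the next step gives (m, d) = (25, 47) again — its k=1 value — and the period has length 4.

[25; 1, 11, 1, 50]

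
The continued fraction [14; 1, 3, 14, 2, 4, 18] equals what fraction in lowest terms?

142231/9640

Fold from the inside: start with 18/1.
  4 + 1/18 = 73/18
  2 + 18/73 = 164/73
  14 + 73/164 = 2369/164
  3 + 164/2369 = 7271/2369
  1 + 2369/7271 = 9640/7271
  14 + 7271/9640 = 142231/9640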